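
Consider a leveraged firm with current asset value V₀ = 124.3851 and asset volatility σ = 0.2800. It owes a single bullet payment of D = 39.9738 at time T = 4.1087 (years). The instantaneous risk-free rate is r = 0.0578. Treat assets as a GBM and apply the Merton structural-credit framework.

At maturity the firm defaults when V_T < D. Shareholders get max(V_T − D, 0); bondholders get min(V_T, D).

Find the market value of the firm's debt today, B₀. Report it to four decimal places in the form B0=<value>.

B0=31.4353

d₁ = [ln(V₀/D) + (r + σ²/2)T] / (σ√T)
   = [ln(124.3851/39.9738) + (0.0578 + 0.5·0.2800²)·4.1087] / (0.2800·√4.1087)
   = [1.135158 + 0.398544] / 0.567558 = 2.702283
d₂ = d₁ − σ√T = 2.702283 − 0.567558 = 2.134725
N(d₁) = 0.996557,  N(d₂) = 0.983608,  e^(−rT) = 0.788610
E₀ = V₀·N(d₁) − D·e^(−rT)·N(d₂)
   = 124.3851·0.996557 − 39.9738·0.788610·0.983608 = 92.949785
B₀ = V₀ − E₀ = 124.3851 − 92.949785 = 31.435315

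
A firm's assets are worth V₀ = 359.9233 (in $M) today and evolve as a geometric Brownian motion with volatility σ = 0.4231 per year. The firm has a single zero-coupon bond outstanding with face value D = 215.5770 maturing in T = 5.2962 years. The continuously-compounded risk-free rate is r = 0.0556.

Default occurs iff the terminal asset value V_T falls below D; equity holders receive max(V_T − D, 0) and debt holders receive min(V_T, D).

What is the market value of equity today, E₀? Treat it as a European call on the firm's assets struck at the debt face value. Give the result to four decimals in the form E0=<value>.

d₁ = [ln(V₀/D) + (r + σ²/2)T] / (σ√T)
   = [ln(359.9233/215.5770) + (0.0556 + 0.5·0.4231²)·5.2962] / (0.4231·√5.2962)
   = [0.512573 + 0.768515] / 0.973700 = 1.315690
d₂ = d₁ − σ√T = 1.315690 − 0.973700 = 0.341990
N(d₁) = 0.905861,  N(d₂) = 0.633821,  e^(−rT) = 0.744927
E₀ = V₀·N(d₁) − D·e^(−rT)·N(d₂)
   = 359.9233·0.905861 − 215.5770·0.744927·0.633821 = 224.255704

E0=224.2557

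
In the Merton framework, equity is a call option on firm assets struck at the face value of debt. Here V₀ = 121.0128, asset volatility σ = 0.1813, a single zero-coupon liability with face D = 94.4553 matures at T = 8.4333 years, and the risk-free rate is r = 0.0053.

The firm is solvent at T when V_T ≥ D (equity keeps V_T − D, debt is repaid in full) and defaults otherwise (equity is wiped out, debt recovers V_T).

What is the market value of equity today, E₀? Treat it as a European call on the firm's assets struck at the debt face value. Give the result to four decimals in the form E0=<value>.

d₁ = [ln(V₀/D) + (r + σ²/2)T] / (σ√T)
   = [ln(121.0128/94.4553) + (0.0053 + 0.5·0.1813²)·8.4333] / (0.1813·√8.4333)
   = [0.247770 + 0.183296] / 0.526498 = 0.818742
d₂ = d₁ − σ√T = 0.818742 − 0.526498 = 0.292245
N(d₁) = 0.793533,  N(d₂) = 0.614950,  e^(−rT) = 0.956288
E₀ = V₀·N(d₁) − D·e^(−rT)·N(d₂)
   = 121.0128·0.793533 − 94.4553·0.956288·0.614950 = 40.481426

E0=40.4814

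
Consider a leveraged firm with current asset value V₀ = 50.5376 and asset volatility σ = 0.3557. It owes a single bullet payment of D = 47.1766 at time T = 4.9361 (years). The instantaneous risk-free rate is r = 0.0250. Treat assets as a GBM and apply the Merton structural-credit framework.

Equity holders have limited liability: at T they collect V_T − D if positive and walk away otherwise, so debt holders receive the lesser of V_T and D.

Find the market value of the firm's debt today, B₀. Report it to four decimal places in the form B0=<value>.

B0=31.5540

d₁ = [ln(V₀/D) + (r + σ²/2)T] / (σ√T)
   = [ln(50.5376/47.1766) + (0.0250 + 0.5·0.3557²)·4.9361] / (0.3557·√4.9361)
   = [0.068820 + 0.435666] / 0.790271 = 0.638371
d₂ = d₁ − σ√T = 0.638371 − 0.790271 = -0.151900
N(d₁) = 0.738384,  N(d₂) = 0.439633,  e^(−rT) = 0.883908
E₀ = V₀·N(d₁) − D·e^(−rT)·N(d₂)
   = 50.5376·0.738384 − 47.1766·0.883908·0.439633 = 18.983555
B₀ = V₀ − E₀ = 50.5376 − 18.983555 = 31.554045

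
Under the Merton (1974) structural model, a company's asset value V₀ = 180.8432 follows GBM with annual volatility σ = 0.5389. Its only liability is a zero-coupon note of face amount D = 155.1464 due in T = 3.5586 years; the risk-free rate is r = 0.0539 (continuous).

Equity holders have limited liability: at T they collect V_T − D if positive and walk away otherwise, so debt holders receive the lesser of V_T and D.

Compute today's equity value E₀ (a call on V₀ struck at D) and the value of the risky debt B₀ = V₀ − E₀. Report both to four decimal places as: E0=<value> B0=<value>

d₁ = [ln(V₀/D) + (r + σ²/2)T] / (σ√T)
   = [ln(180.8432/155.1464) + (0.0539 + 0.5·0.5389²)·3.5586] / (0.5389·√3.5586)
   = [0.153261 + 0.708541] / 1.016595 = 0.847734
d₂ = d₁ − σ√T = 0.847734 − 1.016595 = -0.168860
N(d₁) = 0.801707,  N(d₂) = 0.432953,  e^(−rT) = 0.825465
E₀ = V₀·N(d₁) − D·e^(−rT)·N(d₂)
   = 180.8432·0.801707 − 155.1464·0.825465·0.432953 = 89.535841
B₀ = V₀ − E₀ = 180.8432 − 89.535841 = 91.307359

E0=89.5358 B0=91.3074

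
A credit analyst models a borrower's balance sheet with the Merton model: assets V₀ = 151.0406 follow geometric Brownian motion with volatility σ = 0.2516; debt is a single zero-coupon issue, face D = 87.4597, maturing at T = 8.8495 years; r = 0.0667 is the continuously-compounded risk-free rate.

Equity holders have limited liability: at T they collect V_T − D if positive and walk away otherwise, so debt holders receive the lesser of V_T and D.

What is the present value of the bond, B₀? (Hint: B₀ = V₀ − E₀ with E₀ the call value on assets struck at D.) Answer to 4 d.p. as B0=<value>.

d₁ = [ln(V₀/D) + (r + σ²/2)T] / (σ√T)
   = [ln(151.0406/87.4597) + (0.0667 + 0.5·0.2516²)·8.8495] / (0.2516·√8.8495)
   = [0.546371 + 0.870360] / 0.748462 = 1.892854
d₂ = d₁ − σ√T = 1.892854 − 0.748462 = 1.144392
N(d₁) = 0.970811,  N(d₂) = 0.873769,  e^(−rT) = 0.554182
E₀ = V₀·N(d₁) − D·e^(−rT)·N(d₂)
   = 151.0406·0.970811 − 87.4597·0.554182·0.873769 = 104.281539
B₀ = V₀ − E₀ = 151.0406 − 104.281539 = 46.759061

B0=46.7591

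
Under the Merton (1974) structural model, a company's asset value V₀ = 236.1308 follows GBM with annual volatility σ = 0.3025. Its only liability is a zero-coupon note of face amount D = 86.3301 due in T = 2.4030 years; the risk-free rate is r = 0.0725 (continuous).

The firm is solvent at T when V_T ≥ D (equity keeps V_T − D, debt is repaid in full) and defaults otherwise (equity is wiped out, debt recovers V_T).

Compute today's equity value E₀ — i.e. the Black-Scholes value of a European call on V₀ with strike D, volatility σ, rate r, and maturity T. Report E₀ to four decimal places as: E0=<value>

d₁ = [ln(V₀/D) + (r + σ²/2)T] / (σ√T)
   = [ln(236.1308/86.3301) + (0.0725 + 0.5·0.3025²)·2.4030] / (0.3025·√2.4030)
   = [1.006208 + 0.284162] / 0.468924 = 2.751769
d₂ = d₁ − σ√T = 2.751769 − 0.468924 = 2.282845
N(d₁) = 0.997036,  N(d₂) = 0.988780,  e^(−rT) = 0.840114
E₀ = V₀·N(d₁) − D·e^(−rT)·N(d₂)
   = 236.1308·0.997036 − 86.3301·0.840114·0.988780 = 163.717573

E0=163.7176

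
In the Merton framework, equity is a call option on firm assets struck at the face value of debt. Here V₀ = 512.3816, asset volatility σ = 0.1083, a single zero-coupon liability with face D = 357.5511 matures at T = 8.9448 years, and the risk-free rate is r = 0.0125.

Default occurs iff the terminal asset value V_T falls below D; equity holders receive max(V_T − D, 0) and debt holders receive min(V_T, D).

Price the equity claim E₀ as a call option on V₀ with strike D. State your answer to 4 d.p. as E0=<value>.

E0=196.8589

d₁ = [ln(V₀/D) + (r + σ²/2)T] / (σ√T)
   = [ln(512.3816/357.5511) + (0.0125 + 0.5·0.1083²)·8.9448] / (0.1083·√8.9448)
   = [0.359791 + 0.164266] / 0.323902 = 1.617951
d₂ = d₁ − σ√T = 1.617951 − 0.323902 = 1.294049
N(d₁) = 0.947163,  N(d₂) = 0.902176,  e^(−rT) = 0.894214
E₀ = V₀·N(d₁) − D·e^(−rT)·N(d₂)
   = 512.3816·0.947163 − 357.5511·0.894214·0.902176 = 196.858943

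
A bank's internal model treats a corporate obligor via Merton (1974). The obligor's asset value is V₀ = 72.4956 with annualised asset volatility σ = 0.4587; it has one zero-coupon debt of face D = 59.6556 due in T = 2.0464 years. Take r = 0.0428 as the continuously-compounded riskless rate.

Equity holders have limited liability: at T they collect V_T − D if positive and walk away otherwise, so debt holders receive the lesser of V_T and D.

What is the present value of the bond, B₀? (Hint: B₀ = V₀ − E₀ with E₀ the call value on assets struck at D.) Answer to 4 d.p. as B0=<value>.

d₁ = [ln(V₀/D) + (r + σ²/2)T] / (σ√T)
   = [ln(72.4956/59.6556) + (0.0428 + 0.5·0.4587²)·2.0464] / (0.4587·√2.0464)
   = [0.194938 + 0.302873] / 0.656182 = 0.758648
d₂ = d₁ − σ√T = 0.758648 − 0.656182 = 0.102467
N(d₁) = 0.775968,  N(d₂) = 0.540807,  e^(−rT) = 0.916140
E₀ = V₀·N(d₁) − D·e^(−rT)·N(d₂)
   = 72.4956·0.775968 − 59.6556·0.916140·0.540807 = 26.697642
B₀ = V₀ − E₀ = 72.4956 − 26.697642 = 45.797958

B0=45.7980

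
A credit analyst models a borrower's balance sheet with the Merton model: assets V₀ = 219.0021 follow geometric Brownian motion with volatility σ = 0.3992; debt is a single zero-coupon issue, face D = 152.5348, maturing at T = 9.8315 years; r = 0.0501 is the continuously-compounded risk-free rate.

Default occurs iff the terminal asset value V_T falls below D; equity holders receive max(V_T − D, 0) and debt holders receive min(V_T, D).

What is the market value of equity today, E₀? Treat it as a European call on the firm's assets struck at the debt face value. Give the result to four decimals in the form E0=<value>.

d₁ = [ln(V₀/D) + (r + σ²/2)T] / (σ√T)
   = [ln(219.0021/152.5348) + (0.0501 + 0.5·0.3992²)·9.8315] / (0.3992·√9.8315)
   = [0.361689 + 1.275935] / 1.251700 = 1.308319
d₂ = d₁ − σ√T = 1.308319 − 1.251700 = 0.056619
N(d₁) = 0.904617,  N(d₂) = 0.522576,  e^(−rT) = 0.611061
E₀ = V₀·N(d₁) − D·e^(−rT)·N(d₂)
   = 219.0021·0.904617 − 152.5348·0.611061·0.522576 = 149.404853

E0=149.4049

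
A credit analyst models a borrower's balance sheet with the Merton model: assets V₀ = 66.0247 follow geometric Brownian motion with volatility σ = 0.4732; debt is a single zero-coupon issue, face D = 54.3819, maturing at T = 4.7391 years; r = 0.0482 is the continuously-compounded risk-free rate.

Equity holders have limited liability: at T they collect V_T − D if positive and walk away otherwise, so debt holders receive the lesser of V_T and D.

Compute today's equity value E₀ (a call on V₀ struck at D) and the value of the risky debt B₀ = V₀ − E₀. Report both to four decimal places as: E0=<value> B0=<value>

d₁ = [ln(V₀/D) + (r + σ²/2)T] / (σ√T)
   = [ln(66.0247/54.3819) + (0.0482 + 0.5·0.4732²)·4.7391] / (0.4732·√4.7391)
   = [0.193998 + 0.759010] / 1.030132 = 0.925132
d₂ = d₁ − σ√T = 0.925132 − 1.030132 = -0.105000
N(d₁) = 0.822551,  N(d₂) = 0.458188,  e^(−rT) = 0.795786
E₀ = V₀·N(d₁) − D·e^(−rT)·N(d₂)
   = 66.0247·0.822551 − 54.3819·0.795786·0.458188 = 34.479990
B₀ = V₀ − E₀ = 66.0247 − 34.479990 = 31.544710

E0=34.4800 B0=31.5447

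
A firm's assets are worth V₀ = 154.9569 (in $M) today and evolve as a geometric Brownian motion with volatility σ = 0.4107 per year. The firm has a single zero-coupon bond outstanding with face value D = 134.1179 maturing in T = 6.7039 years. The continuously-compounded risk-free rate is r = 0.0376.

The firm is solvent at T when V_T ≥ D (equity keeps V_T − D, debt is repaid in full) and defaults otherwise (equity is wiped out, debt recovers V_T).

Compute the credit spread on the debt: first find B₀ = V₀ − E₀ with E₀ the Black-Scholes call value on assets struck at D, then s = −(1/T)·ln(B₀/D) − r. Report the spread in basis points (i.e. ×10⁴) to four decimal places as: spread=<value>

d₁ = [ln(V₀/D) + (r + σ²/2)T] / (σ√T)
   = [ln(154.9569/134.1179) + (0.0376 + 0.5·0.4107²)·6.7039] / (0.4107·√6.7039)
   = [0.144428 + 0.817455] / 1.063380 = 0.904552
d₂ = d₁ − σ√T = 0.904552 − 1.063380 = -0.158828
N(d₁) = 0.817149,  N(d₂) = 0.436902,  e^(−rT) = 0.777193
E₀ = V₀·N(d₁) − D·e^(−rT)·N(d₂)
   = 154.9569·0.817149 − 134.1179·0.777193·0.436902 = 81.082101
B₀ = V₀ − E₀ = 154.9569 − 81.082101 = 73.874799
spread = −(1/T)·ln(B₀/D) − r = −(1/6.7039)·ln(73.874799/134.1179) − 0.0376 = 0.05135531
in basis points: 0.05135531 × 10⁴ = 513.5531 bp

spread=513.5531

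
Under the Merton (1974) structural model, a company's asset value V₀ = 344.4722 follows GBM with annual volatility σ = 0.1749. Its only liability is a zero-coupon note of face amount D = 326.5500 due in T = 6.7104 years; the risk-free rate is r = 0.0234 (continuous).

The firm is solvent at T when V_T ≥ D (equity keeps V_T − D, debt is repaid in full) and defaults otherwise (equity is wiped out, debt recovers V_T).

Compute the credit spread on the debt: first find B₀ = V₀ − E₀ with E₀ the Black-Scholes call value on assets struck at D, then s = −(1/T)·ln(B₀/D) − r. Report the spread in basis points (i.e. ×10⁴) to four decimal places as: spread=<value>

d₁ = [ln(V₀/D) + (r + σ²/2)T] / (σ√T)
   = [ln(344.4722/326.5500) + (0.0234 + 0.5·0.1749²)·6.7104] / (0.1749·√6.7104)
   = [0.053430 + 0.259659] / 0.453069 = 0.691042
d₂ = d₁ − σ√T = 0.691042 − 0.453069 = 0.237973
N(d₁) = 0.755230,  N(d₂) = 0.594049,  e^(−rT) = 0.854684
E₀ = V₀·N(d₁) − D·e^(−rT)·N(d₂)
   = 344.4722·0.755230 − 326.5500·0.854684·0.594049 = 94.358506
B₀ = V₀ − E₀ = 344.4722 − 94.358506 = 250.113694
spread = −(1/T)·ln(B₀/D) − r = −(1/6.7104)·ln(250.113694/326.5500) − 0.0234 = 0.01633943
in basis points: 0.01633943 × 10⁴ = 163.3943 bp

spread=163.3943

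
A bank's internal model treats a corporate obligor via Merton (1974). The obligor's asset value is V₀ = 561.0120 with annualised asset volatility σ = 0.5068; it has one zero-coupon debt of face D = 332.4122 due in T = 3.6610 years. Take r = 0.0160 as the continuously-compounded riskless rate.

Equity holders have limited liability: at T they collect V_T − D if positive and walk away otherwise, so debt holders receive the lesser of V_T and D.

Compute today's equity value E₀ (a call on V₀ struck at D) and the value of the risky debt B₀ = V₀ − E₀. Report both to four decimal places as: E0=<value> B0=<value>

d₁ = [ln(V₀/D) + (r + σ²/2)T] / (σ√T)
   = [ln(561.0120/332.4122) + (0.0160 + 0.5·0.5068²)·3.6610] / (0.5068·√3.6610)
   = [0.523367 + 0.528733] / 0.969698 = 1.084977
d₂ = d₁ − σ√T = 1.084977 − 0.969698 = 0.115279
N(d₁) = 0.861034,  N(d₂) = 0.545888,  e^(−rT) = 0.943107
E₀ = V₀·N(d₁) − D·e^(−rT)·N(d₂)
   = 561.0120·0.861034 − 332.4122·0.943107·0.545888 = 311.914483
B₀ = V₀ − E₀ = 561.0120 − 311.914483 = 249.097517

E0=311.9145 B0=249.0975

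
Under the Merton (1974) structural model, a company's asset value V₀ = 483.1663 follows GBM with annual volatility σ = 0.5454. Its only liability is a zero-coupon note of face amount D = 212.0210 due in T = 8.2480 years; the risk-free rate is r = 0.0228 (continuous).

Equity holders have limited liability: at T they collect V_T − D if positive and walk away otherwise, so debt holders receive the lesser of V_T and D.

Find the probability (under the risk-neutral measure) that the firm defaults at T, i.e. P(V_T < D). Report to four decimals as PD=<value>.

PD=0.5546

d₁ = [ln(V₀/D) + (r + σ²/2)T] / (σ√T)
   = [ln(483.1663/212.0210) + (0.0228 + 0.5·0.5454²)·8.2480] / (0.5454·√8.2480)
   = [0.823676 + 1.414784] / 1.566352 = 1.429091
d₂ = d₁ − σ√T = 1.429091 − 1.566352 = -0.137261
risk-neutral PD = N(−d₂) = N(0.137261) = 0.554588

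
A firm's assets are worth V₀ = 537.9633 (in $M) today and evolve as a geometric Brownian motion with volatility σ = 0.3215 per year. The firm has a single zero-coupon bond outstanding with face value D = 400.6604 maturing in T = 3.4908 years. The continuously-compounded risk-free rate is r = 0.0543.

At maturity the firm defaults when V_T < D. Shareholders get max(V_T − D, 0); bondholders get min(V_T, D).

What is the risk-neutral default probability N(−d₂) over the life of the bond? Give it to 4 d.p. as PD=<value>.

PD=0.3065

d₁ = [ln(V₀/D) + (r + σ²/2)T] / (σ√T)
   = [ln(537.9633/400.6604) + (0.0543 + 0.5·0.3215²)·3.4908] / (0.3215·√3.4908)
   = [0.294676 + 0.369959] / 0.600680 = 1.106470
d₂ = d₁ − σ√T = 1.106470 − 0.600680 = 0.505790
risk-neutral PD = N(−d₂) = N(-0.505790) = 0.306502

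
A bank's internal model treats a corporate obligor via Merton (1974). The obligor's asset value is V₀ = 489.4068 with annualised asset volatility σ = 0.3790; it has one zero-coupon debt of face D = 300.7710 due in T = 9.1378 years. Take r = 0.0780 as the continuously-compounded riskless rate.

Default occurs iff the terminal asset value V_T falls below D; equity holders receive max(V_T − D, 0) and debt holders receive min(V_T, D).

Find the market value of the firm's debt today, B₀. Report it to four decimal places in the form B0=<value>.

B0=126.3770

d₁ = [ln(V₀/D) + (r + σ²/2)T] / (σ√T)
   = [ln(489.4068/300.7710) + (0.0780 + 0.5·0.3790²)·9.1378] / (0.3790·√9.1378)
   = [0.486845 + 1.369030] / 1.145671 = 1.619901
d₂ = d₁ − σ√T = 1.619901 − 1.145671 = 0.474230
N(d₁) = 0.947373,  N(d₂) = 0.682332,  e^(−rT) = 0.490295
E₀ = V₀·N(d₁) − D·e^(−rT)·N(d₂)
   = 489.4068·0.947373 − 300.7710·0.490295·0.682332 = 363.029822
B₀ = V₀ − E₀ = 489.4068 − 363.029822 = 126.376978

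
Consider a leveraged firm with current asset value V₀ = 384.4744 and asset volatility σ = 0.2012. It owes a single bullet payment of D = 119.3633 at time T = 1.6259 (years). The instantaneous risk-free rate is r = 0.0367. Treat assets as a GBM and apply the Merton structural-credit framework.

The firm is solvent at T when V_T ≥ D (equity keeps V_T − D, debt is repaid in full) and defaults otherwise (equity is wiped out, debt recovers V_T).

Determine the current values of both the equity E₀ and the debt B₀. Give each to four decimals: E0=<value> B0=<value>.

d₁ = [ln(V₀/D) + (r + σ²/2)T] / (σ√T)
   = [ln(384.4744/119.3633) + (0.0367 + 0.5·0.2012²)·1.6259] / (0.2012·√1.6259)
   = [1.169705 + 0.092580] / 0.256552 = 4.920199
d₂ = d₁ − σ√T = 4.920199 − 0.256552 = 4.663647
N(d₁) = 1.000000,  N(d₂) = 0.999998,  e^(−rT) = 0.942075
E₀ = V₀·N(d₁) − D·e^(−rT)·N(d₂)
   = 384.4744·1.000000 − 119.3633·0.942075·0.999998 = 272.025243
B₀ = V₀ − E₀ = 384.4744 − 272.025243 = 112.449157

E0=272.0252 B0=112.4492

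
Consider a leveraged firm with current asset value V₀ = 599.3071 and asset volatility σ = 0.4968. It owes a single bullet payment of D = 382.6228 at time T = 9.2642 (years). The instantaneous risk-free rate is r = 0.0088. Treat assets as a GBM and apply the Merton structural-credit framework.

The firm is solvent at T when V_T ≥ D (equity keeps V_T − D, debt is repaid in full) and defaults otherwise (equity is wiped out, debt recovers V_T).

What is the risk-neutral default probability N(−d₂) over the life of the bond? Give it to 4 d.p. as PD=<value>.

d₁ = [ln(V₀/D) + (r + σ²/2)T] / (σ√T)
   = [ln(599.3071/382.6228) + (0.0088 + 0.5·0.4968²)·9.2642] / (0.4968·√9.2642)
   = [0.448725 + 1.224775] / 1.512118 = 1.106726
d₂ = d₁ − σ√T = 1.106726 − 1.512118 = -0.405392
risk-neutral PD = N(−d₂) = N(0.405392) = 0.657405

PD=0.6574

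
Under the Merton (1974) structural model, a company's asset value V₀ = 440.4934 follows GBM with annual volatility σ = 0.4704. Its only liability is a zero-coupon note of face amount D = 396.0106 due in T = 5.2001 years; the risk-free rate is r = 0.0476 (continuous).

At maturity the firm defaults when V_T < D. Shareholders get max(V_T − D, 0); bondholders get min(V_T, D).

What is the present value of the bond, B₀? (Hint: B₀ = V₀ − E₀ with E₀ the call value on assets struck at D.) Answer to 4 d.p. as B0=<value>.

B0=214.3987

d₁ = [ln(V₀/D) + (r + σ²/2)T] / (σ√T)
   = [ln(440.4934/396.0106) + (0.0476 + 0.5·0.4704²)·5.2001] / (0.4704·√5.2001)
   = [0.106454 + 0.822854] / 1.072687 = 0.866337
d₂ = d₁ − σ√T = 0.866337 − 1.072687 = -0.206351
N(d₁) = 0.806847,  N(d₂) = 0.418258,  e^(−rT) = 0.780731
E₀ = V₀·N(d₁) − D·e^(−rT)·N(d₂)
   = 440.4934·0.806847 − 396.0106·0.780731·0.418258 = 226.094672
B₀ = V₀ − E₀ = 440.4934 − 226.094672 = 214.398728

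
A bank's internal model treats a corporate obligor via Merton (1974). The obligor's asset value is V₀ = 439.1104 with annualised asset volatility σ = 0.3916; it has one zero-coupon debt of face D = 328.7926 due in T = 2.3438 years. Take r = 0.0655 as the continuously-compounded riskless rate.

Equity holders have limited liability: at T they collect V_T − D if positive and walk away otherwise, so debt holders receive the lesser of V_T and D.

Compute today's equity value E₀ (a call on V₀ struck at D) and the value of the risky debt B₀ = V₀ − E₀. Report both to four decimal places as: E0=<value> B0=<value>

d₁ = [ln(V₀/D) + (r + σ²/2)T] / (σ√T)
   = [ln(439.1104/328.7926) + (0.0655 + 0.5·0.3916²)·2.3438] / (0.3916·√2.3438)
   = [0.289324 + 0.333230] / 0.599519 = 1.038423
d₂ = d₁ − σ√T = 1.038423 − 0.599519 = 0.438904
N(d₁) = 0.850463,  N(d₂) = 0.669634,  e^(−rT) = 0.857685
E₀ = V₀·N(d₁) − D·e^(−rT)·N(d₂)
   = 439.1104·0.850463 − 328.7926·0.857685·0.669634 = 184.610193
B₀ = V₀ − E₀ = 439.1104 − 184.610193 = 254.500207

E0=184.6102 B0=254.5002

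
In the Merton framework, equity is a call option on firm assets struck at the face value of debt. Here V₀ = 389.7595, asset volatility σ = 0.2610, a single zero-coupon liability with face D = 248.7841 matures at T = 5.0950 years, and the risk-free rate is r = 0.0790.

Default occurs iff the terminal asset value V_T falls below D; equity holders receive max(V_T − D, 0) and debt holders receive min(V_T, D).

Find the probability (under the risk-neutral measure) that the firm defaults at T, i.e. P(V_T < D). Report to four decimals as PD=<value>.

PD=0.1249

d₁ = [ln(V₀/D) + (r + σ²/2)T] / (σ√T)
   = [ln(389.7595/248.7841) + (0.0790 + 0.5·0.2610²)·5.0950] / (0.2610·√5.0950)
   = [0.448944 + 0.576043] / 0.589132 = 1.739827
d₂ = d₁ − σ√T = 1.739827 − 0.589132 = 1.150695
risk-neutral PD = N(−d₂) = N(-1.150695) = 0.124929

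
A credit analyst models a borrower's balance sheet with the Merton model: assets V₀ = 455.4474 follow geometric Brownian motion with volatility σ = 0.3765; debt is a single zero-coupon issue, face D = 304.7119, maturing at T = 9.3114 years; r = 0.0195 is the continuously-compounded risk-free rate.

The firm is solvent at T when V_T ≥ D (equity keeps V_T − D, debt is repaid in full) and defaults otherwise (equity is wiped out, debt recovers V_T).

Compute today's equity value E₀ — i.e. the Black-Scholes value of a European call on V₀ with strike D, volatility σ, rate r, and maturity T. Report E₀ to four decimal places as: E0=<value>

E0=271.5711

d₁ = [ln(V₀/D) + (r + σ²/2)T] / (σ√T)
   = [ln(455.4474/304.7119) + (0.0195 + 0.5·0.3765²)·9.3114] / (0.3765·√9.3114)
   = [0.401913 + 0.841528] / 1.148874 = 1.082313
d₂ = d₁ − σ√T = 1.082313 − 1.148874 = -0.066561
N(d₁) = 0.860443,  N(d₂) = 0.473466,  e^(−rT) = 0.833958
E₀ = V₀·N(d₁) − D·e^(−rT)·N(d₂)
   = 455.4474·0.860443 − 304.7119·0.833958·0.473466 = 271.571052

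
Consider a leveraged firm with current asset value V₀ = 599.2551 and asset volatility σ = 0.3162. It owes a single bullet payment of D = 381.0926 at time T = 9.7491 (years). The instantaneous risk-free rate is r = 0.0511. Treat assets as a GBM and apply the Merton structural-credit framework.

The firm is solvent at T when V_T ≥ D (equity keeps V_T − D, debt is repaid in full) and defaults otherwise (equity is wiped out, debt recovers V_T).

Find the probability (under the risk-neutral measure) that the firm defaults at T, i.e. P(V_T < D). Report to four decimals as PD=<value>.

d₁ = [ln(V₀/D) + (r + σ²/2)T] / (σ√T)
   = [ln(599.2551/381.0926) + (0.0511 + 0.5·0.3162²)·9.7491] / (0.3162·√9.7491)
   = [0.452645 + 0.985548] / 0.987289 = 1.456710
d₂ = d₁ − σ√T = 1.456710 − 0.987289 = 0.469422
risk-neutral PD = N(−d₂) = N(-0.469422) = 0.319384

PD=0.3194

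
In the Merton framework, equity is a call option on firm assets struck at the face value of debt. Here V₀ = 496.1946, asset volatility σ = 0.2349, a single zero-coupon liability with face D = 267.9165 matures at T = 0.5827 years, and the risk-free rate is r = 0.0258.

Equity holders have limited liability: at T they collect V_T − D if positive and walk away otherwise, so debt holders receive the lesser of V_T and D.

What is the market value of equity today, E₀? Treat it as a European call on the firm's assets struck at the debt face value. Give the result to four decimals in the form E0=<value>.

E0=232.2792

d₁ = [ln(V₀/D) + (r + σ²/2)T] / (σ√T)
   = [ln(496.1946/267.9165) + (0.0258 + 0.5·0.2349²)·0.5827] / (0.2349·√0.5827)
   = [0.616293 + 0.031110] / 0.179310 = 3.610513
d₂ = d₁ − σ√T = 3.610513 − 0.179310 = 3.431203
N(d₁) = 0.999847,  N(d₂) = 0.999700,  e^(−rT) = 0.985079
E₀ = V₀·N(d₁) − D·e^(−rT)·N(d₂)
   = 496.1946·0.999847 − 267.9165·0.985079·0.999700 = 232.279220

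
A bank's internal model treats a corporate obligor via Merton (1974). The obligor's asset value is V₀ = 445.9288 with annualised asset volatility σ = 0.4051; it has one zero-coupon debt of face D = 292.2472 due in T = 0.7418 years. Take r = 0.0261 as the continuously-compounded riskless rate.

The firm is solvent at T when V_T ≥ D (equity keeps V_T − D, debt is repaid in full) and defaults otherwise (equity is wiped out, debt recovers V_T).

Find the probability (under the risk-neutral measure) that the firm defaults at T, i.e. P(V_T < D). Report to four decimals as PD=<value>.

d₁ = [ln(V₀/D) + (r + σ²/2)T] / (σ√T)
   = [ln(445.9288/292.2472) + (0.0261 + 0.5·0.4051²)·0.7418] / (0.4051·√0.7418)
   = [0.422559 + 0.080228] / 0.348904 = 1.441048
d₂ = d₁ − σ√T = 1.441048 − 0.348904 = 1.092145
risk-neutral PD = N(−d₂) = N(-1.092145) = 0.137385

PD=0.1374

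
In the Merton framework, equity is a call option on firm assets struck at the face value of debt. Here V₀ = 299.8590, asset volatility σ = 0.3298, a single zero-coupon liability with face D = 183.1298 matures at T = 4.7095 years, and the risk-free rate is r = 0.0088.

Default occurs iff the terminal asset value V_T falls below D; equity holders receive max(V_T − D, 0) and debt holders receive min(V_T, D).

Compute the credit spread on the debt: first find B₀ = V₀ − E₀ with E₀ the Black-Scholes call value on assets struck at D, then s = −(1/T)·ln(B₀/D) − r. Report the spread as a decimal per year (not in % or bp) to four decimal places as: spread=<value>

d₁ = [ln(V₀/D) + (r + σ²/2)T] / (σ√T)
   = [ln(299.8590/183.1298) + (0.0088 + 0.5·0.3298²)·4.7095] / (0.3298·√4.7095)
   = [0.493117 + 0.297565] / 0.715712 = 1.104750
d₂ = d₁ − σ√T = 1.104750 − 0.715712 = 0.389038
N(d₁) = 0.865366,  N(d₂) = 0.651376,  e^(−rT) = 0.959403
E₀ = V₀·N(d₁) − D·e^(−rT)·N(d₂)
   = 299.8590·0.865366 − 183.1298·0.959403·0.651376 = 145.044029
B₀ = V₀ − E₀ = 299.8590 − 145.044029 = 154.814971
spread = −(1/T)·ln(B₀/D) − r = −(1/4.7095)·ln(154.814971/183.1298) − 0.0088 = 0.02686504

spread=0.0269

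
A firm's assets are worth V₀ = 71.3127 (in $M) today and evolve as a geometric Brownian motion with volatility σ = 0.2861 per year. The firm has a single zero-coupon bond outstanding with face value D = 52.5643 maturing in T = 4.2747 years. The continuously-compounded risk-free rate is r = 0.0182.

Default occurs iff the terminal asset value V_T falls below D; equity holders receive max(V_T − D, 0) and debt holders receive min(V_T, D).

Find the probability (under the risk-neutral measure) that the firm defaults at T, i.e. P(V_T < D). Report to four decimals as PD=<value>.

PD=0.3626

d₁ = [ln(V₀/D) + (r + σ²/2)T] / (σ√T)
   = [ln(71.3127/52.5643) + (0.0182 + 0.5·0.2861²)·4.2747] / (0.2861·√4.2747)
   = [0.305037 + 0.252748] / 0.591522 = 0.942968
d₂ = d₁ − σ√T = 0.942968 − 0.591522 = 0.351446
risk-neutral PD = N(−d₂) = N(-0.351446) = 0.362627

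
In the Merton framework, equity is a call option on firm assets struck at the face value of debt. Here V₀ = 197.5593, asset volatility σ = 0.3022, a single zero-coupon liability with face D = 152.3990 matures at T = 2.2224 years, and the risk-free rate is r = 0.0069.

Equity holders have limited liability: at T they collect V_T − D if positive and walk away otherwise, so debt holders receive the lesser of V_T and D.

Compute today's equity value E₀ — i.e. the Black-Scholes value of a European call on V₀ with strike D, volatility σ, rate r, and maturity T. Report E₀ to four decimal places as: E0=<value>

E0=60.1745

d₁ = [ln(V₀/D) + (r + σ²/2)T] / (σ√T)
   = [ln(197.5593/152.3990) + (0.0069 + 0.5·0.3022²)·2.2224] / (0.3022·√2.2224)
   = [0.259537 + 0.116815] / 0.450511 = 0.835388
d₂ = d₁ − σ√T = 0.835388 − 0.450511 = 0.384876
N(d₁) = 0.798250,  N(d₂) = 0.649835,  e^(−rT) = 0.984782
E₀ = V₀·N(d₁) − D·e^(−rT)·N(d₂)
   = 197.5593·0.798250 − 152.3990·0.984782·0.649835 = 60.174540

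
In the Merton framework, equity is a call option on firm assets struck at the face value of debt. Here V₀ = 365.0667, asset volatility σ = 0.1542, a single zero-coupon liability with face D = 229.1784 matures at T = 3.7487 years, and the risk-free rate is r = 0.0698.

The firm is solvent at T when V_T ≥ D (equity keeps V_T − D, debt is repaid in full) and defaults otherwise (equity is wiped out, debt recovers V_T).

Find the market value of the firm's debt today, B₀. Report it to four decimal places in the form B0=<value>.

B0=176.2322

d₁ = [ln(V₀/D) + (r + σ²/2)T] / (σ√T)
   = [ln(365.0667/229.1784) + (0.0698 + 0.5·0.1542²)·3.7487] / (0.1542·√3.7487)
   = [0.465579 + 0.306227] / 0.298555 = 2.585137
d₂ = d₁ − σ√T = 2.585137 − 0.298555 = 2.286582
N(d₁) = 0.995133,  N(d₂) = 0.988890,  e^(−rT) = 0.769773
E₀ = V₀·N(d₁) − D·e^(−rT)·N(d₂)
   = 365.0667·0.995133 − 229.1784·0.769773·0.988890 = 188.834505
B₀ = V₀ − E₀ = 365.0667 − 188.834505 = 176.232195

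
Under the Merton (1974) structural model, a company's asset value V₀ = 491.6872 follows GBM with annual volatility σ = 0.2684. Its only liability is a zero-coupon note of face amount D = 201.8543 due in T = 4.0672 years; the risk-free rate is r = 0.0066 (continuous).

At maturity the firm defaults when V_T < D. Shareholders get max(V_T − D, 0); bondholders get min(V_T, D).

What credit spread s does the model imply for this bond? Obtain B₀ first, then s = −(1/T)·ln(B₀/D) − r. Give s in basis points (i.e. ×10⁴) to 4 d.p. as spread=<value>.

d₁ = [ln(V₀/D) + (r + σ²/2)T] / (σ√T)
   = [ln(491.6872/201.8543) + (0.0066 + 0.5·0.2684²)·4.0672] / (0.2684·√4.0672)
   = [0.890297 + 0.173341] / 0.541290 = 1.965004
d₂ = d₁ − σ√T = 1.965004 − 0.541290 = 1.423714
N(d₁) = 0.975293,  N(d₂) = 0.922735,  e^(−rT) = 0.973514
E₀ = V₀·N(d₁) − D·e^(−rT)·N(d₂)
   = 491.6872·0.975293 − 201.8543·0.973514·0.922735 = 298.214362
B₀ = V₀ − E₀ = 491.6872 − 298.214362 = 193.472838
spread = −(1/T)·ln(B₀/D) − r = −(1/4.0672)·ln(193.472838/201.8543) − 0.0066 = 0.00382708
in basis points: 0.00382708 × 10⁴ = 38.2708 bp

spread=38.2708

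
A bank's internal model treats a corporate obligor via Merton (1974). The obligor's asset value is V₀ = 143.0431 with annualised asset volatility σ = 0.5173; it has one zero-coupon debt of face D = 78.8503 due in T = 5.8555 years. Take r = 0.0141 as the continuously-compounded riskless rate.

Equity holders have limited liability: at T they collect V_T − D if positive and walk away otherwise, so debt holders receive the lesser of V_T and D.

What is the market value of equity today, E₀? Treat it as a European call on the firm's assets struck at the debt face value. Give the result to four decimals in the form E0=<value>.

E0=91.7998

d₁ = [ln(V₀/D) + (r + σ²/2)T] / (σ√T)
   = [ln(143.0431/78.8503) + (0.0141 + 0.5·0.5173²)·5.8555] / (0.5173·√5.8555)
   = [0.595595 + 0.866026] / 1.251770 = 1.167644
d₂ = d₁ − σ√T = 1.167644 − 1.251770 = -0.084126
N(d₁) = 0.878525,  N(d₂) = 0.466478,  e^(−rT) = 0.920754
E₀ = V₀·N(d₁) − D·e^(−rT)·N(d₂)
   = 143.0431·0.878525 − 78.8503·0.920754·0.466478 = 91.799793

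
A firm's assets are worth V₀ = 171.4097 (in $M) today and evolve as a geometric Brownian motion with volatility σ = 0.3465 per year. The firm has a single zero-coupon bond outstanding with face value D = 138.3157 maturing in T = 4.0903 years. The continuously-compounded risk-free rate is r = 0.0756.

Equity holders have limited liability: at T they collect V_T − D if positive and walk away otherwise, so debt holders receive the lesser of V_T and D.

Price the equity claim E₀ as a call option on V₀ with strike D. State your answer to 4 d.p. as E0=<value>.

E0=81.6422

d₁ = [ln(V₀/D) + (r + σ²/2)T] / (σ√T)
   = [ln(171.4097/138.3157) + (0.0756 + 0.5·0.3465²)·4.0903] / (0.3465·√4.0903)
   = [0.214518 + 0.554772] / 0.700779 = 1.097764
d₂ = d₁ − σ√T = 1.097764 − 0.700779 = 0.396986
N(d₁) = 0.863846,  N(d₂) = 0.654311,  e^(−rT) = 0.734014
E₀ = V₀·N(d₁) − D·e^(−rT)·N(d₂)
   = 171.4097·0.863846 − 138.3157·0.734014·0.654311 = 81.642243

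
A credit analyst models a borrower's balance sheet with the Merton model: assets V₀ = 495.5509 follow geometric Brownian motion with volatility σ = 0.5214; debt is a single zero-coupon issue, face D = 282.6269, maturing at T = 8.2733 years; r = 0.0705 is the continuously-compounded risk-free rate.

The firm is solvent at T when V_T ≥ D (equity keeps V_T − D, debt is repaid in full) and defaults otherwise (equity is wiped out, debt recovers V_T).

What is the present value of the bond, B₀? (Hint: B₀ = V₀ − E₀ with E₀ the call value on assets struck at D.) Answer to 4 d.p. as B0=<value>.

B0=111.9787

d₁ = [ln(V₀/D) + (r + σ²/2)T] / (σ√T)
   = [ln(495.5509/282.6269) + (0.0705 + 0.5·0.5214²)·8.2733] / (0.5214·√8.2733)
   = [0.561542 + 1.707849] / 1.499721 = 1.513209
d₂ = d₁ − σ√T = 1.513209 − 1.499721 = 0.013488
N(d₁) = 0.934887,  N(d₂) = 0.505381,  e^(−rT) = 0.558072
E₀ = V₀·N(d₁) − D·e^(−rT)·N(d₂)
   = 495.5509·0.934887 − 282.6269·0.558072·0.505381 = 383.572198
B₀ = V₀ − E₀ = 495.5509 − 383.572198 = 111.978702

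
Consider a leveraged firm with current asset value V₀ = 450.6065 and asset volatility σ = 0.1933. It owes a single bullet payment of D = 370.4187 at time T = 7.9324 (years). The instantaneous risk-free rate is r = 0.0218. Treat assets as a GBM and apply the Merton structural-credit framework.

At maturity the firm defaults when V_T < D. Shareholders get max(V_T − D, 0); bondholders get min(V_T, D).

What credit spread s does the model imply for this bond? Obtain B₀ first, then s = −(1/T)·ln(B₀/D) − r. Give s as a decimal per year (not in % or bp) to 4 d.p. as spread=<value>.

spread=0.0126

d₁ = [ln(V₀/D) + (r + σ²/2)T] / (σ√T)
   = [ln(450.6065/370.4187) + (0.0218 + 0.5·0.1933²)·7.9324] / (0.1933·√7.9324)
   = [0.195960 + 0.321123] / 0.544420 = 0.949787
d₂ = d₁ − σ√T = 0.949787 − 0.544420 = 0.405367
N(d₁) = 0.828890,  N(d₂) = 0.657396,  e^(−rT) = 0.841200
E₀ = V₀·N(d₁) − D·e^(−rT)·N(d₂)
   = 450.6065·0.828890 − 370.4187·0.841200·0.657396 = 168.661083
B₀ = V₀ − E₀ = 450.6065 − 168.661083 = 281.945417
spread = −(1/T)·ln(B₀/D) − r = −(1/7.9324)·ln(281.945417/370.4187) − 0.0218 = 0.01260579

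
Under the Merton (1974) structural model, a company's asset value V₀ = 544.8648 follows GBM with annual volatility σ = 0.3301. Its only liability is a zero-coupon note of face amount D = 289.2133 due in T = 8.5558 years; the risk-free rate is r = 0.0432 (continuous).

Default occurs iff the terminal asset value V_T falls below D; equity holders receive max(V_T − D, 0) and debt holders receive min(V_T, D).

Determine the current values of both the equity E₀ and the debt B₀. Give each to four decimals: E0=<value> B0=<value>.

d₁ = [ln(V₀/D) + (r + σ²/2)T] / (σ√T)
   = [ln(544.8648/289.2133) + (0.0432 + 0.5·0.3301²)·8.5558] / (0.3301·√8.5558)
   = [0.633373 + 0.835756] / 0.965552 = 1.521543
d₂ = d₁ − σ√T = 1.521543 − 0.965552 = 0.555991
N(d₁) = 0.935938,  N(d₂) = 0.710891,  e^(−rT) = 0.691003
E₀ = V₀·N(d₁) − D·e^(−rT)·N(d₂)
   = 544.8648·0.935938 − 289.2133·0.691003·0.710891 = 367.890003
B₀ = V₀ − E₀ = 544.8648 − 367.890003 = 176.974797

E0=367.8900 B0=176.9748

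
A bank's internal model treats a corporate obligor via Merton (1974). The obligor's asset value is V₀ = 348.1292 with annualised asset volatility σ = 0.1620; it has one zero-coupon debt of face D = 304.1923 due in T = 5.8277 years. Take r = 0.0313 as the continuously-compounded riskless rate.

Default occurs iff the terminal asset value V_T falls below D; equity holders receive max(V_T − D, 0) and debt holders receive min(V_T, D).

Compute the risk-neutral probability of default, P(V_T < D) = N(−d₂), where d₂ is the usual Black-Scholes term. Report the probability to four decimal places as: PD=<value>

PD=0.2690

d₁ = [ln(V₀/D) + (r + σ²/2)T] / (σ√T)
   = [ln(348.1292/304.1923) + (0.0313 + 0.5·0.1620²)·5.8277] / (0.1620·√5.8277)
   = [0.134914 + 0.258878] / 0.391078 = 1.006939
d₂ = d₁ − σ√T = 1.006939 − 0.391078 = 0.615860
risk-neutral PD = N(−d₂) = N(-0.615860) = 0.268993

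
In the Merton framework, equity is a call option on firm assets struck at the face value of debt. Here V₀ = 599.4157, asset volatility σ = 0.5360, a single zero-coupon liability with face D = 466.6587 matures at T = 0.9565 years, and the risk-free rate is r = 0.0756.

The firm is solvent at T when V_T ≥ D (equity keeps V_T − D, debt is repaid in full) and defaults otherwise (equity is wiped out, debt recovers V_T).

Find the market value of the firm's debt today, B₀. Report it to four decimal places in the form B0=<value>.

d₁ = [ln(V₀/D) + (r + σ²/2)T] / (σ√T)
   = [ln(599.4157/466.6587) + (0.0756 + 0.5·0.5360²)·0.9565] / (0.5360·√0.9565)
   = [0.250357 + 0.209711] / 0.524212 = 0.877636
d₂ = d₁ − σ√T = 0.877636 − 0.524212 = 0.353424
N(d₁) = 0.809929,  N(d₂) = 0.638115,  e^(−rT) = 0.930241
E₀ = V₀·N(d₁) − D·e^(−rT)·N(d₂)
   = 599.4157·0.809929 − 466.6587·0.930241·0.638115 = 208.475565
B₀ = V₀ − E₀ = 599.4157 − 208.475565 = 390.940135

B0=390.9401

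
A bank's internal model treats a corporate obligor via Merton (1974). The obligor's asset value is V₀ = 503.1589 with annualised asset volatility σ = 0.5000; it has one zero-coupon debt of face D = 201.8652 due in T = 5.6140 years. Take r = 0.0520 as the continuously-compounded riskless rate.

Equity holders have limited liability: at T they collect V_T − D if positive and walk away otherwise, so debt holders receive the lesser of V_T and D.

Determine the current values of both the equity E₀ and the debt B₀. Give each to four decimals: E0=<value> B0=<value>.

E0=375.9324 B0=127.2265

d₁ = [ln(V₀/D) + (r + σ²/2)T] / (σ√T)
   = [ln(503.1589/201.8652) + (0.0520 + 0.5·0.5000²)·5.6140] / (0.5000·√5.6140)
   = [0.913306 + 0.993678] / 1.184694 = 1.609685
d₂ = d₁ − σ√T = 1.609685 − 1.184694 = 0.424991
N(d₁) = 0.946267,  N(d₂) = 0.664578,  e^(−rT) = 0.746822
E₀ = V₀·N(d₁) − D·e^(−rT)·N(d₂)
   = 503.1589·0.946267 − 201.8652·0.746822·0.664578 = 375.932373
B₀ = V₀ − E₀ = 503.1589 − 375.932373 = 127.226527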